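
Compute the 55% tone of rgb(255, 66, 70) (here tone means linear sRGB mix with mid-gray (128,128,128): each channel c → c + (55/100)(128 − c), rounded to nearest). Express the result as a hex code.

#b96466

A 55% tone moves each channel 55% toward 128:
  R: 255 − 69.85 = 185.15 → 185
  G: 66 + 0.55×(128−66) = 66 + 34.1 = 100.1 → 100
  B: 70 + 31.9 = 101.9 → 102
rgb(185, 100, 102) = #b96466.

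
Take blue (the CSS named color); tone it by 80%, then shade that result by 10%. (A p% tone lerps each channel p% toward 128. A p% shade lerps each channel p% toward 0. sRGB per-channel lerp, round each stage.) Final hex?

#5C5C8A

CSS blue is rgb(0, 0, 255).
Lerp each channel 80% toward 128:
  R: 0 + 0.8×(128−0) = 0 + 102.4 = 102.4 → 102
  G: 0 + 0.8×(128−0) = 0 + 102.4 = 102.4 → 102
  B: 255 + 0.8×(128−255) = 255 − 101.6 = 153.4 → 153
After the tone: rgb(102, 102, 153) = #666699.
Per channel, c → c + 0.1(0 − c):
  R: 102 + 0.1×(0−102) = 102 − 10.2 = 91.8 → 92
  G: 102 + 0.1×(0−102) = 102 − 10.2 = 91.8 → 92
  B: 153 + 0.1×(0−153) = 153 − 15.3 = 137.7 → 138
rgb(92, 92, 138) = #5C5C8A.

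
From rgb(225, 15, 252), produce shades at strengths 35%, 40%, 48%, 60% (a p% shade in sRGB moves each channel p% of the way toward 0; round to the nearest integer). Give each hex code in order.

#920aa4, #870997, #750883, #5a0665

35%: (225 − 78.75 = 146.25→146, 15 − 5.25 = 9.75→10, 252 − 88.2 = 163.8→164) → #920aa4
40%: (225 − 90 = 135→135, 15 − 6 = 9→9, 252 − 100.8 = 151.2→151) → #870997
48%: (225 − 108 = 117→117, 15 − 7.2 = 7.8→8, 252 − 120.96 = 131.04→131) → #750883
60%: (225 − 135 = 90→90, 15 − 9 = 6→6, 252 − 151.2 = 100.8→101) → #5a0665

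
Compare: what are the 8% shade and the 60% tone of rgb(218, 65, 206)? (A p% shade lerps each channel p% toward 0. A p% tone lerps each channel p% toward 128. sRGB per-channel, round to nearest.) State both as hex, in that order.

#c93cbe, #a4679f

8% shade:
  R: 218 − 17.44 = 200.56 → 201
  G: 65 − 5.2 = 59.8 → 60
  B: 206 + 0.08×(0−206) = 206 − 16.48 = 189.52 → 190
  → #c93cbe
60% tone:
  R: 218 − 54 = 164 → 164
  G: 65 + 0.6×(128−65) = 65 + 37.8 = 102.8 → 103
  B: 206 + 0.6×(128−206) = 206 − 46.8 = 159.2 → 159
  → #a4679f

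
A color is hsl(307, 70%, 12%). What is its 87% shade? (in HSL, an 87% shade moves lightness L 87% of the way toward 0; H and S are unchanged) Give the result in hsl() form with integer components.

L moves 87% from 12 toward 0: 12 − 10.44 = 1.56 → 2.
H and S are unchanged.

hsl(307, 70%, 2%)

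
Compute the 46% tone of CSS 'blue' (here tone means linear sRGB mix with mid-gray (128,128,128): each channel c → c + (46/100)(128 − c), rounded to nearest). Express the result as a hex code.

CSS blue is rgb(0, 0, 255).
Per channel, c → c + 0.46(128 − c):
  R: 0 + 58.88 = 58.88 → 59
  G: 0 + 58.88 = 58.88 → 59
  B: 255 − 58.42 = 196.58 → 197
rgb(59, 59, 197) = #3b3bc5.

#3b3bc5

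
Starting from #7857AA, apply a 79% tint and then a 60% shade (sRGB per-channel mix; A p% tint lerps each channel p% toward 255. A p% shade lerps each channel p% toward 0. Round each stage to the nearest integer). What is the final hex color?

#5B585F

#7857AA is rgb(120, 87, 170).
A 79% tint moves each channel 79% toward 255:
  R: 120 + 106.65 = 226.65 → 227
  G: 87 + 0.79×(255−87) = 87 + 132.72 = 219.72 → 220
  B: 170 + 0.79×(255−170) = 170 + 67.15 = 237.15 → 237
After the tint: rgb(227, 220, 237) = #E3DCED.
Per channel, c → c + 0.6(0 − c):
  R: 227 + 0.6×(0−227) = 227 − 136.2 = 90.8 → 91
  G: 220 + 0.6×(0−220) = 220 − 132 = 88 → 88
  B: 237 + 0.6×(0−237) = 237 − 142.2 = 94.8 → 95
rgb(91, 88, 95) = #5B585F.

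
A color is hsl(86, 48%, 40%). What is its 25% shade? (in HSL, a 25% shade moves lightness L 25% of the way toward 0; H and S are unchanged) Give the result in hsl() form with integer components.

L moves 25% from 40 toward 0: 40 − 10 = 30 → 30.
H and S are unchanged.

hsl(86, 48%, 30%)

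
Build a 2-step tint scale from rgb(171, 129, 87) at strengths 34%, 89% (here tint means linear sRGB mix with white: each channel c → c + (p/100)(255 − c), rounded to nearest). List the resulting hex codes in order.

34%: (171 + 28.56 = 199.56→200, 129 + 42.84 = 171.84→172, 87 + 57.12 = 144.12→144) → #c8ac90
89%: (171 + 74.76 = 245.76→246, 129 + 112.14 = 241.14→241, 87 + 149.52 = 236.52→237) → #f6f1ed

#c8ac90, #f6f1ed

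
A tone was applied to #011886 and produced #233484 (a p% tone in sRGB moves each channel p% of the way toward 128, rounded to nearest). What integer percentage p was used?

#011886 is rgb(1, 24, 134); #233484 is rgb(35, 52, 132).
On the R channel (widest range): 35 ≈ 1 + (p/100)(128 − 1), so p ≈ 100×(35 − 1)/(128 − 1) = 3400/127 = 26.77.
p = 27 reproduces all three channels after rounding.

27%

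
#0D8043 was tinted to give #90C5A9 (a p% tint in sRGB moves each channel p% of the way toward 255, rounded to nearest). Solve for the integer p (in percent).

54%

#0D8043 is rgb(13, 128, 67); #90C5A9 is rgb(144, 197, 169).
On the R channel (widest range): 144 ≈ 13 + (p/100)(255 − 13), so p ≈ 100×(144 − 13)/(255 − 13) = 13100/242 = 54.13.
p = 54 reproduces all three channels after rounding.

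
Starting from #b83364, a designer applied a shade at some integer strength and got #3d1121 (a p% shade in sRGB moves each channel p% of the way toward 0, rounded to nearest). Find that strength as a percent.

#b83364 is rgb(184, 51, 100); #3d1121 is rgb(61, 17, 33).
On the R channel (widest range): 61 ≈ 184 + (p/100)(0 − 184), so p ≈ 100×(61 − 184)/(0 − 184) = -12300/-184 = 66.85.
p = 67 reproduces all three channels after rounding.

67%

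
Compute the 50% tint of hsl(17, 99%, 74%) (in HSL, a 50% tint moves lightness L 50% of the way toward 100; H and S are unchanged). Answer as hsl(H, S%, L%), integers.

hsl(17, 99%, 87%)

L moves 50% from 74 toward 100: 74 + 13 = 87 → 87.
H and S are unchanged.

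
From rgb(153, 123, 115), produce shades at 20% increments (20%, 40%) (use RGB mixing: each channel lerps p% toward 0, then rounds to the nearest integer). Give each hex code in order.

20%: (153 − 30.6 = 122.4→122, 123 − 24.6 = 98.4→98, 115 − 23 = 92→92) → #7A625C
40%: (153 − 61.2 = 91.8→92, 123 − 49.2 = 73.8→74, 115 − 46 = 69→69) → #5C4A45

#7A625C, #5C4A45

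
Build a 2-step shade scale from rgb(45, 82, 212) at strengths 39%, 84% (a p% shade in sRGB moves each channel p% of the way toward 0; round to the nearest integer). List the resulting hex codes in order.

#1b3281, #070d22

39%: (45 − 17.55 = 27.45→27, 82 − 31.98 = 50.02→50, 212 − 82.68 = 129.32→129) → #1b3281
84%: (45 − 37.8 = 7.2→7, 82 − 68.88 = 13.12→13, 212 − 178.08 = 33.92→34) → #070d22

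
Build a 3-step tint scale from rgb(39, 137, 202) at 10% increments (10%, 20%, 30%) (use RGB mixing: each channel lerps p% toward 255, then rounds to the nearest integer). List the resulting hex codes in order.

10%: (39 + 21.6 = 60.6→61, 137 + 11.8 = 148.8→149, 202 + 5.3 = 207.3→207) → #3D95CF
20%: (39 + 43.2 = 82.2→82, 137 + 23.6 = 160.6→161, 202 + 10.6 = 212.6→213) → #52A1D5
30%: (39 + 64.8 = 103.8→104, 137 + 35.4 = 172.4→172, 202 + 15.9 = 217.9→218) → #68ACDA

#3D95CF, #52A1D5, #68ACDA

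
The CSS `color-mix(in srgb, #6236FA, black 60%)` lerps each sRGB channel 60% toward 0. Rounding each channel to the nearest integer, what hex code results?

#271664

#6236FA is rgb(98, 54, 250).
Per channel, c → c + 0.6(0 − c):
  R: 98 + 0.6×(0−98) = 98 − 58.8 = 39.2 → 39
  G: 54 − 32.4 = 21.6 → 22
  B: 250 + 0.6×(0−250) = 250 − 150 = 100 → 100
rgb(39, 22, 100) = #271664.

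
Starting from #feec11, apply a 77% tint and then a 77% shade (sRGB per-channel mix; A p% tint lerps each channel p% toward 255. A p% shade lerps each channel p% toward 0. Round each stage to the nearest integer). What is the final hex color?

#feec11 is rgb(254, 236, 17).
A 77% tint moves each channel 77% toward 255:
  R: 254 + 0.77×(255−254) = 254 + 0.77 = 254.77 → 255
  G: 236 + 0.77×(255−236) = 236 + 14.63 = 250.63 → 251
  B: 17 + 183.26 = 200.26 → 200
After the tint: rgb(255, 251, 200) = #fffbc8.
Lerp each channel 77% toward 0:
  R: 255 + 0.77×(0−255) = 255 − 196.35 = 58.65 → 59
  G: 251 − 193.27 = 57.73 → 58
  B: 200 − 154 = 46 → 46
rgb(59, 58, 46) = #3b3a2e.

#3b3a2e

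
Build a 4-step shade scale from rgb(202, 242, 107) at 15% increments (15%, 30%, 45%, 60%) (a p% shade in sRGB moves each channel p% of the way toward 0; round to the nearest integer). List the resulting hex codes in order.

15%: (202 − 30.3 = 171.7→172, 242 − 36.3 = 205.7→206, 107 − 16.05 = 90.95→91) → #ACCE5B
30%: (202 − 60.6 = 141.4→141, 242 − 72.6 = 169.4→169, 107 − 32.1 = 74.9→75) → #8DA94B
45%: (202 − 90.9 = 111.1→111, 242 − 108.9 = 133.1→133, 107 − 48.15 = 58.85→59) → #6F853B
60%: (202 − 121.2 = 80.8→81, 242 − 145.2 = 96.8→97, 107 − 64.2 = 42.8→43) → #51612B

#ACCE5B, #8DA94B, #6F853B, #51612B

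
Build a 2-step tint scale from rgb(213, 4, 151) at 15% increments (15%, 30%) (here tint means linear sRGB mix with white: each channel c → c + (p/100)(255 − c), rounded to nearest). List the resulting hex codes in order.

#DB2AA7, #E24FB6

15%: (213 + 6.3 = 219.3→219, 4 + 37.65 = 41.65→42, 151 + 15.6 = 166.6→167) → #DB2AA7
30%: (213 + 12.6 = 225.6→226, 4 + 75.3 = 79.3→79, 151 + 31.2 = 182.2→182) → #E24FB6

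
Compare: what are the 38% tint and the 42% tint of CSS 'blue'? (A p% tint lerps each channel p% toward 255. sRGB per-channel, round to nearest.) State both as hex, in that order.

#6161ff, #6b6bff

CSS blue is rgb(0, 0, 255).
38% tint:
  R: 0 + 96.9 = 96.9 → 97
  G: 0 + 0.38×(255−0) = 0 + 96.9 = 96.9 → 97
  B: 255 + 0 = 255 → 255
  → #6161ff
42% tint:
  R: 0 + 0.42×(255−0) = 0 + 107.1 = 107.1 → 107
  G: 0 + 107.1 = 107.1 → 107
  B: 255 + 0.42×(255−255) = 255 + 0 = 255 → 255
  → #6b6bff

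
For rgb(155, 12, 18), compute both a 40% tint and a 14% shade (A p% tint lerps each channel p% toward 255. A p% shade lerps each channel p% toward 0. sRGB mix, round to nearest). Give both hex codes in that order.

#C36D71, #850A0F

40% tint:
  R: 155 + 0.4×(255−155) = 155 + 40 = 195 → 195
  G: 12 + 0.4×(255−12) = 12 + 97.2 = 109.2 → 109
  B: 18 + 94.8 = 112.8 → 113
  → #C36D71
14% shade:
  R: 155 − 21.7 = 133.3 → 133
  G: 12 + 0.14×(0−12) = 12 − 1.68 = 10.32 → 10
  B: 18 − 2.52 = 15.48 → 15
  → #850A0F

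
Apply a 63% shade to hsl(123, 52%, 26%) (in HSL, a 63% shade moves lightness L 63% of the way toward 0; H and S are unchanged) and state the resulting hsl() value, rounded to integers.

hsl(123, 52%, 10%)

L moves 63% from 26 toward 0: 26 − 16.38 = 9.62 → 10.
H and S are unchanged.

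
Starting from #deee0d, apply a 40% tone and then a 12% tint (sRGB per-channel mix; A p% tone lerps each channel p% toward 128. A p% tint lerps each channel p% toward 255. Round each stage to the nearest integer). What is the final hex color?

#deee0d is rgb(222, 238, 13).
Per channel, c → c + 0.4(128 − c):
  R: 222 − 37.6 = 184.4 → 184
  G: 238 − 44 = 194 → 194
  B: 13 + 0.4×(128−13) = 13 + 46 = 59 → 59
After the tone: rgb(184, 194, 59) = #b8c23b.
Per channel, c → c + 0.12(255 − c):
  R: 184 + 8.52 = 192.52 → 193
  G: 194 + 0.12×(255−194) = 194 + 7.32 = 201.32 → 201
  B: 59 + 0.12×(255−59) = 59 + 23.52 = 82.52 → 83
rgb(193, 201, 83) = #c1c953.

#c1c953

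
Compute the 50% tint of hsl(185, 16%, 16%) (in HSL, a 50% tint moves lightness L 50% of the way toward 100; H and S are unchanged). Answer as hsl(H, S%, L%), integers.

hsl(185, 16%, 58%)

L moves 50% from 16 toward 100: 16 + 42 = 58 → 58.
H and S are unchanged.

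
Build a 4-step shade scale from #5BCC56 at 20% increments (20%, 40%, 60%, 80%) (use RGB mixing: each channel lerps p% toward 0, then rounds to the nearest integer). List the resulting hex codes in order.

#5BCC56 is rgb(91, 204, 86).
20%: (91 − 18.2 = 72.8→73, 204 − 40.8 = 163.2→163, 86 − 17.2 = 68.8→69) → #49A345
40%: (91 − 36.4 = 54.6→55, 204 − 81.6 = 122.4→122, 86 − 34.4 = 51.6→52) → #377A34
60%: (91 − 54.6 = 36.4→36, 204 − 122.4 = 81.6→82, 86 − 51.6 = 34.4→34) → #245222
80%: (91 − 72.8 = 18.2→18, 204 − 163.2 = 40.8→41, 86 − 68.8 = 17.2→17) → #122911

#49A345, #377A34, #245222, #122911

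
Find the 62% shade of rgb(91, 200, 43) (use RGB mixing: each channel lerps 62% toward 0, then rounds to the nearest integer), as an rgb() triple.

rgb(35, 76, 16)

Lerp each channel 62% toward 0:
  R: 91 + 0.62×(0−91) = 91 − 56.42 = 34.58 → 35
  G: 200 + 0.62×(0−200) = 200 − 124 = 76 → 76
  B: 43 + 0.62×(0−43) = 43 − 26.66 = 16.34 → 16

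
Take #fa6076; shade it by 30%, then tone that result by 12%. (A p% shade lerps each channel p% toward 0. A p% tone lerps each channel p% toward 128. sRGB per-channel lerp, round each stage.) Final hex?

#fa6076 is rgb(250, 96, 118).
A 30% shade moves each channel 30% toward 0:
  R: 250 − 75 = 175 → 175
  G: 96 + 0.3×(0−96) = 96 − 28.8 = 67.2 → 67
  B: 118 + 0.3×(0−118) = 118 − 35.4 = 82.6 → 83
After the shade: rgb(175, 67, 83) = #af4353.
Lerp each channel 12% toward 128:
  R: 175 − 5.64 = 169.36 → 169
  G: 67 + 7.32 = 74.32 → 74
  B: 83 + 5.4 = 88.4 → 88
rgb(169, 74, 88) = #a94a58.

#a94a58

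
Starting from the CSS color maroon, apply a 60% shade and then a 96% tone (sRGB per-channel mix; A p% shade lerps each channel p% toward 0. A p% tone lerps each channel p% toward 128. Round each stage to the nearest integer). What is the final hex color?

#7D7B7B

CSS maroon is rgb(128, 0, 0).
Per channel, c → c + 0.6(0 − c):
  R: 128 − 76.8 = 51.2 → 51
  G: 0 + 0 = 0 → 0
  B: 0 + 0 = 0 → 0
After the shade: rgb(51, 0, 0) = #330000.
A 96% tone moves each channel 96% toward 128:
  R: 51 + 0.96×(128−51) = 51 + 73.92 = 124.92 → 125
  G: 0 + 122.88 = 122.88 → 123
  B: 0 + 0.96×(128−0) = 0 + 122.88 = 122.88 → 123
rgb(125, 123, 123) = #7D7B7B.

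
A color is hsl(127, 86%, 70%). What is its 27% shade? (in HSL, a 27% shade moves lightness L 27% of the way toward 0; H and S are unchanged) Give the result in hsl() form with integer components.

L moves 27% from 70 toward 0: 70 − 18.9 = 51.1 → 51.
H and S are unchanged.

hsl(127, 86%, 51%)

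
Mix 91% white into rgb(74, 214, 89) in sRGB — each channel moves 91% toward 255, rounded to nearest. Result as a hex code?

#effbf0

A 91% tint moves each channel 91% toward 255:
  R: 74 + 0.91×(255−74) = 74 + 164.71 = 238.71 → 239
  G: 214 + 37.31 = 251.31 → 251
  B: 89 + 151.06 = 240.06 → 240
rgb(239, 251, 240) = #effbf0.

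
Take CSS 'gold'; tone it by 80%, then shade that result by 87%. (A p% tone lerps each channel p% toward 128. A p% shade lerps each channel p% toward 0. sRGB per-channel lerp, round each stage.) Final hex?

#14130d

CSS gold is rgb(255, 215, 0).
An 80% tone moves each channel 80% toward 128:
  R: 255 + 0.8×(128−255) = 255 − 101.6 = 153.4 → 153
  G: 215 − 69.6 = 145.4 → 145
  B: 0 + 102.4 = 102.4 → 102
After the tone: rgb(153, 145, 102) = #999166.
An 87% shade moves each channel 87% toward 0:
  R: 153 − 133.11 = 19.89 → 20
  G: 145 − 126.15 = 18.85 → 19
  B: 102 − 88.74 = 13.26 → 13
rgb(20, 19, 13) = #14130d.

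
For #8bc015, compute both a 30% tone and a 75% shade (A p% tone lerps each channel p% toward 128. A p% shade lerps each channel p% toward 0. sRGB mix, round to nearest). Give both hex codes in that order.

#8bc015 is rgb(139, 192, 21).
30% tone:
  R: 139 + 0.3×(128−139) = 139 − 3.3 = 135.7 → 136
  G: 192 + 0.3×(128−192) = 192 − 19.2 = 172.8 → 173
  B: 21 + 32.1 = 53.1 → 53
  → #88ad35
75% shade:
  R: 139 + 0.75×(0−139) = 139 − 104.25 = 34.75 → 35
  G: 192 + 0.75×(0−192) = 192 − 144 = 48 → 48
  B: 21 − 15.75 = 5.25 → 5
  → #233005

#88ad35, #233005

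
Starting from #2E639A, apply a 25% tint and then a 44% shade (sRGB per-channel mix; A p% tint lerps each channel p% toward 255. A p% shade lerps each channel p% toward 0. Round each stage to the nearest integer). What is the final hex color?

#2E639A is rgb(46, 99, 154).
A 25% tint moves each channel 25% toward 255:
  R: 46 + 52.25 = 98.25 → 98
  G: 99 + 0.25×(255−99) = 99 + 39 = 138 → 138
  B: 154 + 25.25 = 179.25 → 179
After the tint: rgb(98, 138, 179) = #628AB3.
Lerp each channel 44% toward 0:
  R: 98 − 43.12 = 54.88 → 55
  G: 138 + 0.44×(0−138) = 138 − 60.72 = 77.28 → 77
  B: 179 − 78.76 = 100.24 → 100
rgb(55, 77, 100) = #374D64.

#374D64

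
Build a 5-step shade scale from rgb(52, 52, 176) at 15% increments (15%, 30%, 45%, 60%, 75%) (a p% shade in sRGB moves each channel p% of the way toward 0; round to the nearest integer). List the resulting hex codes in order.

#2C2C96, #24247B, #1D1D61, #151546, #0D0D2C

15%: (52 − 7.8 = 44.2→44, 52 − 7.8 = 44.2→44, 176 − 26.4 = 149.6→150) → #2C2C96
30%: (52 − 15.6 = 36.4→36, 52 − 15.6 = 36.4→36, 176 − 52.8 = 123.2→123) → #24247B
45%: (52 − 23.4 = 28.6→29, 52 − 23.4 = 28.6→29, 176 − 79.2 = 96.8→97) → #1D1D61
60%: (52 − 31.2 = 20.8→21, 52 − 31.2 = 20.8→21, 176 − 105.6 = 70.4→70) → #151546
75%: (52 − 39 = 13→13, 52 − 39 = 13→13, 176 − 132 = 44→44) → #0D0D2C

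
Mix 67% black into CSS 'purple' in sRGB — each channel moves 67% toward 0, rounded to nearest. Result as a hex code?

#2a002a

CSS purple is rgb(128, 0, 128).
Lerp each channel 67% toward 0:
  R: 128 − 85.76 = 42.24 → 42
  G: 0 + 0 = 0 → 0
  B: 128 − 85.76 = 42.24 → 42
rgb(42, 0, 42) = #2a002a.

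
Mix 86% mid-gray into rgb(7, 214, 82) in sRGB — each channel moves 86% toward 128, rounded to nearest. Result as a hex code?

#6F8C7A

Per channel, c → c + 0.86(128 − c):
  R: 7 + 104.06 = 111.06 → 111
  G: 214 + 0.86×(128−214) = 214 − 73.96 = 140.04 → 140
  B: 82 + 39.56 = 121.56 → 122
rgb(111, 140, 122) = #6F8C7A.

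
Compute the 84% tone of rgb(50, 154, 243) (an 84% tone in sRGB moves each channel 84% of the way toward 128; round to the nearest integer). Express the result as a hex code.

#748492

Per channel, c → c + 0.84(128 − c):
  R: 50 + 0.84×(128−50) = 50 + 65.52 = 115.52 → 116
  G: 154 − 21.84 = 132.16 → 132
  B: 243 + 0.84×(128−243) = 243 − 96.6 = 146.4 → 146
rgb(116, 132, 146) = #748492.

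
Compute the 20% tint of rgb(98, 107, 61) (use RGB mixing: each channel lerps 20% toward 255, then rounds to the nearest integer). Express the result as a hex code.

A 20% tint moves each channel 20% toward 255:
  R: 98 + 0.2×(255−98) = 98 + 31.4 = 129.4 → 129
  G: 107 + 0.2×(255−107) = 107 + 29.6 = 136.6 → 137
  B: 61 + 0.2×(255−61) = 61 + 38.8 = 99.8 → 100
rgb(129, 137, 100) = #818964.

#818964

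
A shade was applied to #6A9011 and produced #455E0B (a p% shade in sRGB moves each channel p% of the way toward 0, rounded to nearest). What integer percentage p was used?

#6A9011 is rgb(106, 144, 17); #455E0B is rgb(69, 94, 11).
On the G channel (widest range): 94 ≈ 144 + (p/100)(0 − 144), so p ≈ 100×(94 − 144)/(0 − 144) = -5000/-144 = 34.72.
p = 35 reproduces all three channels after rounding.

35%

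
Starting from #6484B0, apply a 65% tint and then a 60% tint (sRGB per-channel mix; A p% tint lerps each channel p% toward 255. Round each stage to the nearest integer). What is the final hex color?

#6484B0 is rgb(100, 132, 176).
Lerp each channel 65% toward 255:
  R: 100 + 0.65×(255−100) = 100 + 100.75 = 200.75 → 201
  G: 132 + 79.95 = 211.95 → 212
  B: 176 + 51.35 = 227.35 → 227
After the tint: rgb(201, 212, 227) = #C9D4E3.
Lerp each channel 60% toward 255:
  R: 201 + 0.6×(255−201) = 201 + 32.4 = 233.4 → 233
  G: 212 + 25.8 = 237.8 → 238
  B: 227 + 16.8 = 243.8 → 244
rgb(233, 238, 244) = #E9EEF4.

#E9EEF4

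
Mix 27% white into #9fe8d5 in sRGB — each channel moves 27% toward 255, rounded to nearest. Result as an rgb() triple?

rgb(185, 238, 224)

#9fe8d5 is rgb(159, 232, 213).
Lerp each channel 27% toward 255:
  R: 159 + 0.27×(255−159) = 159 + 25.92 = 184.92 → 185
  G: 232 + 6.21 = 238.21 → 238
  B: 213 + 11.34 = 224.34 → 224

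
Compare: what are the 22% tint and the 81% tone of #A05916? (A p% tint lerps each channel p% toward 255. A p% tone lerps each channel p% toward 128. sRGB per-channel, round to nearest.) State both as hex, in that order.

#A05916 is rgb(160, 89, 22).
22% tint:
  R: 160 + 0.22×(255−160) = 160 + 20.9 = 180.9 → 181
  G: 89 + 0.22×(255−89) = 89 + 36.52 = 125.52 → 126
  B: 22 + 51.26 = 73.26 → 73
  → #B57E49
81% tone:
  R: 160 − 25.92 = 134.08 → 134
  G: 89 + 0.81×(128−89) = 89 + 31.59 = 120.59 → 121
  B: 22 + 85.86 = 107.86 → 108
  → #86796C

#B57E49, #86796C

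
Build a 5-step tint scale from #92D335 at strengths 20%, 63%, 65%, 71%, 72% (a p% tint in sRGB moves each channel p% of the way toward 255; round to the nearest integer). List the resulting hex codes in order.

#92D335 is rgb(146, 211, 53).
20%: (146 + 21.8 = 167.8→168, 211 + 8.8 = 219.8→220, 53 + 40.4 = 93.4→93) → #A8DC5D
63%: (146 + 68.67 = 214.67→215, 211 + 27.72 = 238.72→239, 53 + 127.26 = 180.26→180) → #D7EFB4
65%: (146 + 70.85 = 216.85→217, 211 + 28.6 = 239.6→240, 53 + 131.3 = 184.3→184) → #D9F0B8
71%: (146 + 77.39 = 223.39→223, 211 + 31.24 = 242.24→242, 53 + 143.42 = 196.42→196) → #DFF2C4
72%: (146 + 78.48 = 224.48→224, 211 + 31.68 = 242.68→243, 53 + 145.44 = 198.44→198) → #E0F3C6

#A8DC5D, #D7EFB4, #D9F0B8, #DFF2C4, #E0F3C6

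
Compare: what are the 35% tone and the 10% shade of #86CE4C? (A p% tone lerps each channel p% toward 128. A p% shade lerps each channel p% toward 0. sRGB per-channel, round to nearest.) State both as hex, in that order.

#84B35E, #79B944

#86CE4C is rgb(134, 206, 76).
35% tone:
  R: 134 − 2.1 = 131.9 → 132
  G: 206 − 27.3 = 178.7 → 179
  B: 76 + 0.35×(128−76) = 76 + 18.2 = 94.2 → 94
  → #84B35E
10% shade:
  R: 134 + 0.1×(0−134) = 134 − 13.4 = 120.6 → 121
  G: 206 + 0.1×(0−206) = 206 − 20.6 = 185.4 → 185
  B: 76 + 0.1×(0−76) = 76 − 7.6 = 68.4 → 68
  → #79B944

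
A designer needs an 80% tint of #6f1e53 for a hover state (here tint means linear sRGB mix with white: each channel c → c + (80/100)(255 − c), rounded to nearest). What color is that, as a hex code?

#6f1e53 is rgb(111, 30, 83).
Lerp each channel 80% toward 255:
  R: 111 + 0.8×(255−111) = 111 + 115.2 = 226.2 → 226
  G: 30 + 180 = 210 → 210
  B: 83 + 0.8×(255−83) = 83 + 137.6 = 220.6 → 221
rgb(226, 210, 221) = #e2d2dd.

#e2d2dd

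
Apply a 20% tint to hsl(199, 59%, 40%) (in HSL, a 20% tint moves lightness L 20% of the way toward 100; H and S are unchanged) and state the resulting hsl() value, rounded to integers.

hsl(199, 59%, 52%)

L moves 20% from 40 toward 100: 40 + 12 = 52 → 52.
H and S are unchanged.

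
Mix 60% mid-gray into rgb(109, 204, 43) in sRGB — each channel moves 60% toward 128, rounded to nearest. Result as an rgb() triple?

rgb(120, 158, 94)

Lerp each channel 60% toward 128:
  R: 109 + 11.4 = 120.4 → 120
  G: 204 − 45.6 = 158.4 → 158
  B: 43 + 0.6×(128−43) = 43 + 51 = 94 → 94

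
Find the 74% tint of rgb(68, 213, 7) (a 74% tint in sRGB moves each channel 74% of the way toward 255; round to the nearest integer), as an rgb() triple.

Per channel, c → c + 0.74(255 − c):
  R: 68 + 138.38 = 206.38 → 206
  G: 213 + 0.74×(255−213) = 213 + 31.08 = 244.08 → 244
  B: 7 + 0.74×(255−7) = 7 + 183.52 = 190.52 → 191

rgb(206, 244, 191)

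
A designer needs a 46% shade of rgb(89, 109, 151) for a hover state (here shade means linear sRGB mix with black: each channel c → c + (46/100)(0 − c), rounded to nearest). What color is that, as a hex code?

Per channel, c → c + 0.46(0 − c):
  R: 89 + 0.46×(0−89) = 89 − 40.94 = 48.06 → 48
  G: 109 + 0.46×(0−109) = 109 − 50.14 = 58.86 → 59
  B: 151 + 0.46×(0−151) = 151 − 69.46 = 81.54 → 82
rgb(48, 59, 82) = #303B52.

#303B52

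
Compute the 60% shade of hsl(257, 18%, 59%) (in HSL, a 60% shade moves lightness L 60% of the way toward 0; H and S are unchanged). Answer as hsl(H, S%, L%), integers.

L moves 60% from 59 toward 0: 59 − 35.4 = 23.6 → 24.
H and S are unchanged.

hsl(257, 18%, 24%)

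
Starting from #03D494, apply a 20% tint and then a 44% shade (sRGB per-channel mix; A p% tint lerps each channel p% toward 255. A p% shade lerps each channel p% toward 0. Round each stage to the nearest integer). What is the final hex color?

#03D494 is rgb(3, 212, 148).
Lerp each channel 20% toward 255:
  R: 3 + 50.4 = 53.4 → 53
  G: 212 + 8.6 = 220.6 → 221
  B: 148 + 0.2×(255−148) = 148 + 21.4 = 169.4 → 169
After the tint: rgb(53, 221, 169) = #35DDA9.
Lerp each channel 44% toward 0:
  R: 53 + 0.44×(0−53) = 53 − 23.32 = 29.68 → 30
  G: 221 + 0.44×(0−221) = 221 − 97.24 = 123.76 → 124
  B: 169 + 0.44×(0−169) = 169 − 74.36 = 94.64 → 95
rgb(30, 124, 95) = #1E7C5F.

#1E7C5F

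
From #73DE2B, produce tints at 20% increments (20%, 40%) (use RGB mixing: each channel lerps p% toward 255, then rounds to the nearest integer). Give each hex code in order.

#8FE555, #ABEB80

#73DE2B is rgb(115, 222, 43).
20%: (115 + 28 = 143→143, 222 + 6.6 = 228.6→229, 43 + 42.4 = 85.4→85) → #8FE555
40%: (115 + 56 = 171→171, 222 + 13.2 = 235.2→235, 43 + 84.8 = 127.8→128) → #ABEB80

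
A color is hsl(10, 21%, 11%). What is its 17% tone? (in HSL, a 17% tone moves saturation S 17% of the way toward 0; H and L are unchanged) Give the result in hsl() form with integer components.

hsl(10, 17%, 11%)

S moves 17% from 21 toward 0: 21 − 3.57 = 17.43 → 17.
H and L are unchanged.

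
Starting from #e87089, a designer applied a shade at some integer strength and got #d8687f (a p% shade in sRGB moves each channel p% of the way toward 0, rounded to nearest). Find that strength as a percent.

7%

#e87089 is rgb(232, 112, 137); #d8687f is rgb(216, 104, 127).
On the R channel (widest range): 216 ≈ 232 + (p/100)(0 − 232), so p ≈ 100×(216 − 232)/(0 − 232) = -1600/-232 = 6.90.
p = 7 reproduces all three channels after rounding.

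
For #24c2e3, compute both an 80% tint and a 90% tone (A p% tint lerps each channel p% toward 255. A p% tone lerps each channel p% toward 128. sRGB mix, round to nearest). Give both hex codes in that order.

#24c2e3 is rgb(36, 194, 227).
80% tint:
  R: 36 + 0.8×(255−36) = 36 + 175.2 = 211.2 → 211
  G: 194 + 0.8×(255−194) = 194 + 48.8 = 242.8 → 243
  B: 227 + 0.8×(255−227) = 227 + 22.4 = 249.4 → 249
  → #d3f3f9
90% tone:
  R: 36 + 0.9×(128−36) = 36 + 82.8 = 118.8 → 119
  G: 194 + 0.9×(128−194) = 194 − 59.4 = 134.6 → 135
  B: 227 + 0.9×(128−227) = 227 − 89.1 = 137.9 → 138
  → #77878a

#d3f3f9, #77878a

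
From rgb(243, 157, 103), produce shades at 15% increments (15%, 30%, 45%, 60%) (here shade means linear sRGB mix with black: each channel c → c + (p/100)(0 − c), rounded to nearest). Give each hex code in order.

#cf8558, #aa6e48, #865639, #613f29

15%: (243 − 36.45 = 206.55→207, 157 − 23.55 = 133.45→133, 103 − 15.45 = 87.55→88) → #cf8558
30%: (243 − 72.9 = 170.1→170, 157 − 47.1 = 109.9→110, 103 − 30.9 = 72.1→72) → #aa6e48
45%: (243 − 109.35 = 133.65→134, 157 − 70.65 = 86.35→86, 103 − 46.35 = 56.65→57) → #865639
60%: (243 − 145.8 = 97.2→97, 157 − 94.2 = 62.8→63, 103 − 61.8 = 41.2→41) → #613f29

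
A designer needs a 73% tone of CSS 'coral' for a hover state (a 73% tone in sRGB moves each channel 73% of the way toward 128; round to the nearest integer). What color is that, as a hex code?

#a28073

CSS coral is rgb(255, 127, 80).
Lerp each channel 73% toward 128:
  R: 255 − 92.71 = 162.29 → 162
  G: 127 + 0.73×(128−127) = 127 + 0.73 = 127.73 → 128
  B: 80 + 0.73×(128−80) = 80 + 35.04 = 115.04 → 115
rgb(162, 128, 115) = #a28073.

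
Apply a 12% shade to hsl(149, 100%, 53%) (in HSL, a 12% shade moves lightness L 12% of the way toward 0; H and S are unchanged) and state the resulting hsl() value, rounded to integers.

L moves 12% from 53 toward 0: 53 − 6.36 = 46.64 → 47.
H and S are unchanged.

hsl(149, 100%, 47%)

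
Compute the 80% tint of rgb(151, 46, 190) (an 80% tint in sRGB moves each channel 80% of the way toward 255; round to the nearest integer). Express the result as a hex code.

Per channel, c → c + 0.8(255 − c):
  R: 151 + 83.2 = 234.2 → 234
  G: 46 + 167.2 = 213.2 → 213
  B: 190 + 0.8×(255−190) = 190 + 52 = 242 → 242
rgb(234, 213, 242) = #EAD5F2.

#EAD5F2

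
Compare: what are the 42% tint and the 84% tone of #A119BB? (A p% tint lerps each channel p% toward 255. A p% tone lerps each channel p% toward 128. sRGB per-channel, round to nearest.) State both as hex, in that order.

#C87AD8, #857089

#A119BB is rgb(161, 25, 187).
42% tint:
  R: 161 + 0.42×(255−161) = 161 + 39.48 = 200.48 → 200
  G: 25 + 96.6 = 121.6 → 122
  B: 187 + 28.56 = 215.56 → 216
  → #C87AD8
84% tone:
  R: 161 − 27.72 = 133.28 → 133
  G: 25 + 0.84×(128−25) = 25 + 86.52 = 111.52 → 112
  B: 187 − 49.56 = 137.44 → 137
  → #857089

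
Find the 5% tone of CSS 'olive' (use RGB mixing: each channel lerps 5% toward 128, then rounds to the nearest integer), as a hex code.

CSS olive is rgb(128, 128, 0).
Lerp each channel 5% toward 128:
  R: 128 + 0.05×(128−128) = 128 + 0 = 128 → 128
  G: 128 + 0 = 128 → 128
  B: 0 + 6.4 = 6.4 → 6
rgb(128, 128, 6) = #808006.

#808006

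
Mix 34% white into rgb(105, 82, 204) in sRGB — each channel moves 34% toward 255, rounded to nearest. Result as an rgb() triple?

rgb(156, 141, 221)

A 34% tint moves each channel 34% toward 255:
  R: 105 + 0.34×(255−105) = 105 + 51 = 156 → 156
  G: 82 + 0.34×(255−82) = 82 + 58.82 = 140.82 → 141
  B: 204 + 17.34 = 221.34 → 221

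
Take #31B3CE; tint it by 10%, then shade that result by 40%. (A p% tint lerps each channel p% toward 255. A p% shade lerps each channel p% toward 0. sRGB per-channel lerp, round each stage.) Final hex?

#31B3CE is rgb(49, 179, 206).
A 10% tint moves each channel 10% toward 255:
  R: 49 + 0.1×(255−49) = 49 + 20.6 = 69.6 → 70
  G: 179 + 7.6 = 186.6 → 187
  B: 206 + 0.1×(255−206) = 206 + 4.9 = 210.9 → 211
After the tint: rgb(70, 187, 211) = #46BBD3.
Per channel, c → c + 0.4(0 − c):
  R: 70 − 28 = 42 → 42
  G: 187 − 74.8 = 112.2 → 112
  B: 211 + 0.4×(0−211) = 211 − 84.4 = 126.6 → 127
rgb(42, 112, 127) = #2A707F.

#2A707F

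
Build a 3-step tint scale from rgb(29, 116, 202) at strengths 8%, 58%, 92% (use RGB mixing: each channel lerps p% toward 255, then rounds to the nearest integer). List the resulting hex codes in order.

#2F7FCE, #A0C5E9, #EDF4FB

8%: (29 + 18.08 = 47.08→47, 116 + 11.12 = 127.12→127, 202 + 4.24 = 206.24→206) → #2F7FCE
58%: (29 + 131.08 = 160.08→160, 116 + 80.62 = 196.62→197, 202 + 30.74 = 232.74→233) → #A0C5E9
92%: (29 + 207.92 = 236.92→237, 116 + 127.88 = 243.88→244, 202 + 48.76 = 250.76→251) → #EDF4FB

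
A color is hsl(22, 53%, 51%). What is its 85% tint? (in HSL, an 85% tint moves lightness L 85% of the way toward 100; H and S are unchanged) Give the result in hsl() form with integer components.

hsl(22, 53%, 93%)

L moves 85% from 51 toward 100: 51 + 41.65 = 92.65 → 93.
H and S are unchanged.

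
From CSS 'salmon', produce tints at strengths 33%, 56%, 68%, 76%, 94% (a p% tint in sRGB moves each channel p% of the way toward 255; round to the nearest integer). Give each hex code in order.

CSS salmon is rgb(250, 128, 114).
33%: (250 + 1.65 = 251.65→252, 128 + 41.91 = 169.91→170, 114 + 46.53 = 160.53→161) → #FCAAA1
56%: (250 + 2.8 = 252.8→253, 128 + 71.12 = 199.12→199, 114 + 78.96 = 192.96→193) → #FDC7C1
68%: (250 + 3.4 = 253.4→253, 128 + 86.36 = 214.36→214, 114 + 95.88 = 209.88→210) → #FDD6D2
76%: (250 + 3.8 = 253.8→254, 128 + 96.52 = 224.52→225, 114 + 107.16 = 221.16→221) → #FEE1DD
94%: (250 + 4.7 = 254.7→255, 128 + 119.38 = 247.38→247, 114 + 132.54 = 246.54→247) → #FFF7F7

#FCAAA1, #FDC7C1, #FDD6D2, #FEE1DD, #FFF7F7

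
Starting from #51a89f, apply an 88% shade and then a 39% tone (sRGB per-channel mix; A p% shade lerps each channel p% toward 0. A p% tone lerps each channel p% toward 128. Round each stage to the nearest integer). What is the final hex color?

#383e3e

#51a89f is rgb(81, 168, 159).
Per channel, c → c + 0.88(0 − c):
  R: 81 + 0.88×(0−81) = 81 − 71.28 = 9.72 → 10
  G: 168 + 0.88×(0−168) = 168 − 147.84 = 20.16 → 20
  B: 159 + 0.88×(0−159) = 159 − 139.92 = 19.08 → 19
After the shade: rgb(10, 20, 19) = #0a1413.
A 39% tone moves each channel 39% toward 128:
  R: 10 + 0.39×(128−10) = 10 + 46.02 = 56.02 → 56
  G: 20 + 42.12 = 62.12 → 62
  B: 19 + 0.39×(128−19) = 19 + 42.51 = 61.51 → 62
rgb(56, 62, 62) = #383e3e.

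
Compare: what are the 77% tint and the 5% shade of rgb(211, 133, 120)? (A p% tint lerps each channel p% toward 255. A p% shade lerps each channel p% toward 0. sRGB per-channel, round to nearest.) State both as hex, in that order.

77% tint:
  R: 211 + 33.88 = 244.88 → 245
  G: 133 + 0.77×(255−133) = 133 + 93.94 = 226.94 → 227
  B: 120 + 0.77×(255−120) = 120 + 103.95 = 223.95 → 224
  → #f5e3e0
5% shade:
  R: 211 − 10.55 = 200.45 → 200
  G: 133 + 0.05×(0−133) = 133 − 6.65 = 126.35 → 126
  B: 120 − 6 = 114 → 114
  → #c87e72

#f5e3e0, #c87e72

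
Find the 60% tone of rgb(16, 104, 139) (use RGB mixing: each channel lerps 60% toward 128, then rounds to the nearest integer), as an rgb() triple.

Lerp each channel 60% toward 128:
  R: 16 + 0.6×(128−16) = 16 + 67.2 = 83.2 → 83
  G: 104 + 14.4 = 118.4 → 118
  B: 139 − 6.6 = 132.4 → 132

rgb(83, 118, 132)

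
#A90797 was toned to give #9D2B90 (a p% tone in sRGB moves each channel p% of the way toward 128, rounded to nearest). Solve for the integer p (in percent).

30%

#A90797 is rgb(169, 7, 151); #9D2B90 is rgb(157, 43, 144).
On the G channel (widest range): 43 ≈ 7 + (p/100)(128 − 7), so p ≈ 100×(43 − 7)/(128 − 7) = 3600/121 = 29.75.
p = 30 reproduces all three channels after rounding.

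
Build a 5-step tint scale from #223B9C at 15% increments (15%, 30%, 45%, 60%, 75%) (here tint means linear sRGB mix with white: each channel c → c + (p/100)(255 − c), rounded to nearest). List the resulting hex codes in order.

#4358AB, #6476BA, #8593C9, #A7B1D7, #C8CEE6

#223B9C is rgb(34, 59, 156).
15%: (34 + 33.15 = 67.15→67, 59 + 29.4 = 88.4→88, 156 + 14.85 = 170.85→171) → #4358AB
30%: (34 + 66.3 = 100.3→100, 59 + 58.8 = 117.8→118, 156 + 29.7 = 185.7→186) → #6476BA
45%: (34 + 99.45 = 133.45→133, 59 + 88.2 = 147.2→147, 156 + 44.55 = 200.55→201) → #8593C9
60%: (34 + 132.6 = 166.6→167, 59 + 117.6 = 176.6→177, 156 + 59.4 = 215.4→215) → #A7B1D7
75%: (34 + 165.75 = 199.75→200, 59 + 147 = 206→206, 156 + 74.25 = 230.25→230) → #C8CEE6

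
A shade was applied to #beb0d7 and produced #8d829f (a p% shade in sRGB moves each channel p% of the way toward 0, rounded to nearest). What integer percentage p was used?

26%

#beb0d7 is rgb(190, 176, 215); #8d829f is rgb(141, 130, 159).
On the B channel (widest range): 159 ≈ 215 + (p/100)(0 − 215), so p ≈ 100×(159 − 215)/(0 − 215) = -5600/-215 = 26.05.
p = 26 reproduces all three channels after rounding.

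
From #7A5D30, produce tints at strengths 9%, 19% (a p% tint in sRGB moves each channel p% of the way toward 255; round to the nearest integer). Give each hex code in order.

#866C43, #937C57

#7A5D30 is rgb(122, 93, 48).
9%: (122 + 11.97 = 133.97→134, 93 + 14.58 = 107.58→108, 48 + 18.63 = 66.63→67) → #866C43
19%: (122 + 25.27 = 147.27→147, 93 + 30.78 = 123.78→124, 48 + 39.33 = 87.33→87) → #937C57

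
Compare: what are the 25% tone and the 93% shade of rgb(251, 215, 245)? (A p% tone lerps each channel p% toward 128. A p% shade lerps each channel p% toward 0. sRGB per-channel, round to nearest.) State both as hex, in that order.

#DCC1D8, #120F11

25% tone:
  R: 251 − 30.75 = 220.25 → 220
  G: 215 − 21.75 = 193.25 → 193
  B: 245 − 29.25 = 215.75 → 216
  → #DCC1D8
93% shade:
  R: 251 + 0.93×(0−251) = 251 − 233.43 = 17.57 → 18
  G: 215 + 0.93×(0−215) = 215 − 199.95 = 15.05 → 15
  B: 245 − 227.85 = 17.15 → 17
  → #120F11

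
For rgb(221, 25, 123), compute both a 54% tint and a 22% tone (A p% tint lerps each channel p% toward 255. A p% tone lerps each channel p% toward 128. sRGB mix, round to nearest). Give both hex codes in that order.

54% tint:
  R: 221 + 0.54×(255−221) = 221 + 18.36 = 239.36 → 239
  G: 25 + 0.54×(255−25) = 25 + 124.2 = 149.2 → 149
  B: 123 + 0.54×(255−123) = 123 + 71.28 = 194.28 → 194
  → #EF95C2
22% tone:
  R: 221 − 20.46 = 200.54 → 201
  G: 25 + 0.22×(128−25) = 25 + 22.66 = 47.66 → 48
  B: 123 + 0.22×(128−123) = 123 + 1.1 = 124.1 → 124
  → #C9307C

#EF95C2, #C9307C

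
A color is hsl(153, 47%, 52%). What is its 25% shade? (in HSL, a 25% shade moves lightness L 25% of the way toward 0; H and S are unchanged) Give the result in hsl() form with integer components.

hsl(153, 47%, 39%)

L moves 25% from 52 toward 0: 52 − 13 = 39 → 39.
H and S are unchanged.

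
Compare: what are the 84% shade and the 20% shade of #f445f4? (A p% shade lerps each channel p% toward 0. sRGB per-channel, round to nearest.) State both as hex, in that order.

#f445f4 is rgb(244, 69, 244).
84% shade:
  R: 244 + 0.84×(0−244) = 244 − 204.96 = 39.04 → 39
  G: 69 − 57.96 = 11.04 → 11
  B: 244 − 204.96 = 39.04 → 39
  → #270b27
20% shade:
  R: 244 + 0.2×(0−244) = 244 − 48.8 = 195.2 → 195
  G: 69 − 13.8 = 55.2 → 55
  B: 244 − 48.8 = 195.2 → 195
  → #c337c3

#270b27, #c337c3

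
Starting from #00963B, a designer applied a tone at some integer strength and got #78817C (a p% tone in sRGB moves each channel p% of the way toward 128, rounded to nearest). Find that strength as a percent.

94%

#00963B is rgb(0, 150, 59); #78817C is rgb(120, 129, 124).
On the R channel (widest range): 120 ≈ 0 + (p/100)(128 − 0), so p ≈ 100×(120 − 0)/(128 − 0) = 12000/128 = 93.75.
p = 94 reproduces all three channels after rounding.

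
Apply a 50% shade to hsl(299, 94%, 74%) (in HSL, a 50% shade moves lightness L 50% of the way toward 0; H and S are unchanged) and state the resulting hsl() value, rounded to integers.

hsl(299, 94%, 37%)

L moves 50% from 74 toward 0: 74 − 37 = 37 → 37.
H and S are unchanged.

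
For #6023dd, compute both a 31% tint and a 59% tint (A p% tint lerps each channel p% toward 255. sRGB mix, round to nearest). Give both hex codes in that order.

#9167e8, #bea5f1

#6023dd is rgb(96, 35, 221).
31% tint:
  R: 96 + 0.31×(255−96) = 96 + 49.29 = 145.29 → 145
  G: 35 + 68.2 = 103.2 → 103
  B: 221 + 0.31×(255−221) = 221 + 10.54 = 231.54 → 232
  → #9167e8
59% tint:
  R: 96 + 93.81 = 189.81 → 190
  G: 35 + 0.59×(255−35) = 35 + 129.8 = 164.8 → 165
  B: 221 + 0.59×(255−221) = 221 + 20.06 = 241.06 → 241
  → #bea5f1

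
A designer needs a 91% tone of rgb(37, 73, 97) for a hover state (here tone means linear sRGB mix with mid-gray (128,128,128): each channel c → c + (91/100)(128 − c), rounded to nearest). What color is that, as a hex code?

Per channel, c → c + 0.91(128 − c):
  R: 37 + 0.91×(128−37) = 37 + 82.81 = 119.81 → 120
  G: 73 + 50.05 = 123.05 → 123
  B: 97 + 28.21 = 125.21 → 125
rgb(120, 123, 125) = #787B7D.

#787B7D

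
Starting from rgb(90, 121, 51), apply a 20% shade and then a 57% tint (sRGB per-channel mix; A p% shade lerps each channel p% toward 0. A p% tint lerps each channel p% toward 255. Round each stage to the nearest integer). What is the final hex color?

#b0bba3

A 20% shade moves each channel 20% toward 0:
  R: 90 + 0.2×(0−90) = 90 − 18 = 72 → 72
  G: 121 − 24.2 = 96.8 → 97
  B: 51 − 10.2 = 40.8 → 41
After the shade: rgb(72, 97, 41) = #486129.
A 57% tint moves each channel 57% toward 255:
  R: 72 + 0.57×(255−72) = 72 + 104.31 = 176.31 → 176
  G: 97 + 0.57×(255−97) = 97 + 90.06 = 187.06 → 187
  B: 41 + 121.98 = 162.98 → 163
rgb(176, 187, 163) = #b0bba3.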